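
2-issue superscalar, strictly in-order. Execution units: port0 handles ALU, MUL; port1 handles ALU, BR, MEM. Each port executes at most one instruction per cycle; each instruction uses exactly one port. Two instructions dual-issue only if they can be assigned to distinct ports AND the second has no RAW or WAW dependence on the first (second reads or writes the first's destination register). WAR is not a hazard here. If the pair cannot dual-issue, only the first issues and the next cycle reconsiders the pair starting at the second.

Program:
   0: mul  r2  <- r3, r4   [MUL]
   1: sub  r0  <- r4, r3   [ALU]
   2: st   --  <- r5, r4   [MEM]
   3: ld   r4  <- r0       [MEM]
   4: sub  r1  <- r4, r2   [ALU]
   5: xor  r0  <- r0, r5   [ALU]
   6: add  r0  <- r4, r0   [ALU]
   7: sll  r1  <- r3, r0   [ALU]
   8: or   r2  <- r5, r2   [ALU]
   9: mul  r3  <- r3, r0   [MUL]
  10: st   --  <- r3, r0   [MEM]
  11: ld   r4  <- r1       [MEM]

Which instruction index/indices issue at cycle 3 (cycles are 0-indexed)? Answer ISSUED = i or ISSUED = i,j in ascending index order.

ISSUED = 4,5

[0] i0+i1  mul.MUL sub.ALU  -- 2-wide
[1] i2  st.MEM  -- no-port MEM/MEM
[2] i3  ld.MEM  -- RAW r4
[3] i4+i5  sub.ALU xor.ALU  -- 2-wide
[4] i6  add.ALU  -- RAW r0
[5] i7+i8  sll.ALU or.ALU  -- 2-wide
[6] i9  mul.MUL  -- RAW r3
[7] i10  st.MEM  -- no-port MEM/MEM
[8] i11  ld.MEM  -- tail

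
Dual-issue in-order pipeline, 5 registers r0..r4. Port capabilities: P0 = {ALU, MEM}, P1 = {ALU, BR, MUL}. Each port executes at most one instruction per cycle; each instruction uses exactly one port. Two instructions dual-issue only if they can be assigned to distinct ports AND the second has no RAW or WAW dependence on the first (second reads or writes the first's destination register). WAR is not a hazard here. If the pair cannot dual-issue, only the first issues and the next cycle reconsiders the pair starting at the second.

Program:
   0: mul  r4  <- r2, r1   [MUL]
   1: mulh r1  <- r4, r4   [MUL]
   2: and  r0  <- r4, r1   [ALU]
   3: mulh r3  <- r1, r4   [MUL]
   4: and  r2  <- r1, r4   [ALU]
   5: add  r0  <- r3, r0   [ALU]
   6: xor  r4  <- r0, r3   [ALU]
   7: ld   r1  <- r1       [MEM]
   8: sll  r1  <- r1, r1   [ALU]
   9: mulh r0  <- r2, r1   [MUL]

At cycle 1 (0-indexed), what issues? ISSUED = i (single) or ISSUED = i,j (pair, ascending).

ISSUED = 1

[0] i0  mul  -- no-port MUL/MUL
[1] i1  mulh  -- RAW r1
[2] i2+i3  and/mulh  -- pair
[3] i4+i5  and/add  -- pair
[4] i6+i7  xor/ld  -- pair
[5] i8  sll  -- RAW r1
[6] i9  mulh  -- tail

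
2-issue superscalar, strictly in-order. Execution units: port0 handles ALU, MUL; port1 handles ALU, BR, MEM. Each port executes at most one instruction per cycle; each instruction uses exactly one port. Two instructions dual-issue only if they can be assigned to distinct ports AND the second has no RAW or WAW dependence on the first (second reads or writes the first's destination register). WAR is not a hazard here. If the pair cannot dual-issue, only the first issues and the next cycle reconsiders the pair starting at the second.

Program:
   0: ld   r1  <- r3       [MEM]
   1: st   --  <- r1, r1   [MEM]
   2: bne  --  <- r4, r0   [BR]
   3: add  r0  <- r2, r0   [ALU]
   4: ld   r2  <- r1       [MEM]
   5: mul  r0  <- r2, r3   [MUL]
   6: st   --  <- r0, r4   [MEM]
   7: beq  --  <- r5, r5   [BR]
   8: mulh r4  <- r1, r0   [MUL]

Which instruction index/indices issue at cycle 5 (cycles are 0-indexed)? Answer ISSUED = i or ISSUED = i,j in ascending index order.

ISSUED = 6

t=0 i0:ld ; no-port MEM/MEM
t=1 i1:st ; no-port MEM/BR
t=2 i2&i3:bne/add ; 2-wide
t=3 i4:ld ; RAW r2
t=4 i5:mul ; RAW r0
t=5 i6:st ; no-port MEM/BR
t=6 i7&i8:beq/mulh ; 2-wide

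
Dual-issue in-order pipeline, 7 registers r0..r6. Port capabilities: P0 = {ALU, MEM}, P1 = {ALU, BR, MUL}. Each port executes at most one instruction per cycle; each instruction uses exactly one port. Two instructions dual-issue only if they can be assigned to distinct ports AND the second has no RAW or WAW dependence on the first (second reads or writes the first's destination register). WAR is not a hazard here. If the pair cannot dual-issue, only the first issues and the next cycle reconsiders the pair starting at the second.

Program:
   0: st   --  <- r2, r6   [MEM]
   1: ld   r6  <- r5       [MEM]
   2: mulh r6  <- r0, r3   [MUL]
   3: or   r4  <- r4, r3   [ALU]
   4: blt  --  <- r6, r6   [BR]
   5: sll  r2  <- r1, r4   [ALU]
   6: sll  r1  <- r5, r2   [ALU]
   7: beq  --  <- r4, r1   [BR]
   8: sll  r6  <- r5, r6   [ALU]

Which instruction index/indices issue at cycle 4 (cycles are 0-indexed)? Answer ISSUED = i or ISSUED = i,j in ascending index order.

[0] i0  st  -- no-port MEM/MEM
[1] i1  ld  -- WAW r6
[2] i2,i3  mulh;or  -- pair
[3] i4,i5  blt;sll  -- pair
[4] i6  sll  -- RAW r1
[5] i7,i8  beq;sll  -- pair

ISSUED = 6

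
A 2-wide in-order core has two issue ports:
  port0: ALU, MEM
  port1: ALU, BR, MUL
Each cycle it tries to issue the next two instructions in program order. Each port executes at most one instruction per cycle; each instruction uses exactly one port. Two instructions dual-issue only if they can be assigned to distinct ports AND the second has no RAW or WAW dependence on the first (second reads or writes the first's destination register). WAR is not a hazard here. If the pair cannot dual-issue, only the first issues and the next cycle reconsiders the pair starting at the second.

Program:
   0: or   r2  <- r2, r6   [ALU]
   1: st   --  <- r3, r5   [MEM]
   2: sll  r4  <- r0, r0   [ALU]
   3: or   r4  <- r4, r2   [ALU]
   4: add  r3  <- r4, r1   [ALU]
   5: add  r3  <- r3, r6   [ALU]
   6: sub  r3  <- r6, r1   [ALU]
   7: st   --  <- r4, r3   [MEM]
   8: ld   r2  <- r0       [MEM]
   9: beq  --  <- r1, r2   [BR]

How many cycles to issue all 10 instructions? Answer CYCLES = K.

CYCLES = 9

[0] i0+i1  or;st  -- 2-wide
[1] i2  sll  -- RAW+WAW r4
[2] i3  or  -- RAW r4
[3] i4  add  -- RAW+WAW r3
[4] i5  add  -- WAW r3
[5] i6  sub  -- RAW r3
[6] i7  st  -- no-port MEM/MEM
[7] i8  ld  -- RAW r2
[8] i9  beq  -- tail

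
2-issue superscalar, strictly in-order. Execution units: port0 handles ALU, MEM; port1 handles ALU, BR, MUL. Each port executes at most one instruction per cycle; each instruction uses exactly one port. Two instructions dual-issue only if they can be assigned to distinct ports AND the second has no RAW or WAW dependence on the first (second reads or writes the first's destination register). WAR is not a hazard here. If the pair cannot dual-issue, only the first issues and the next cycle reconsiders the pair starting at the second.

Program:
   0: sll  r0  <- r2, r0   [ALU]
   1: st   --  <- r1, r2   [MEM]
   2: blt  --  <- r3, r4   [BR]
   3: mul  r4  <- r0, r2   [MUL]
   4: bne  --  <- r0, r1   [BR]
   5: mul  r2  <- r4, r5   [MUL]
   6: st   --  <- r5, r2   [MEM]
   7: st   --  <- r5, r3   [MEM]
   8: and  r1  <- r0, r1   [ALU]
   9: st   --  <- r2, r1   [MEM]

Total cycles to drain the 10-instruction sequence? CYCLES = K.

[0] i0&i1  sll.ALU/st.MEM  -- 2-wide
[1] i2  blt.BR  -- no-port BR/MUL
[2] i3  mul.MUL  -- no-port MUL/BR
[3] i4  bne.BR  -- no-port BR/MUL
[4] i5  mul.MUL  -- RAW r2
[5] i6  st.MEM  -- no-port MEM/MEM
[6] i7&i8  st.MEM/and.ALU  -- 2-wide
[7] i9  st.MEM  -- tail

CYCLES = 8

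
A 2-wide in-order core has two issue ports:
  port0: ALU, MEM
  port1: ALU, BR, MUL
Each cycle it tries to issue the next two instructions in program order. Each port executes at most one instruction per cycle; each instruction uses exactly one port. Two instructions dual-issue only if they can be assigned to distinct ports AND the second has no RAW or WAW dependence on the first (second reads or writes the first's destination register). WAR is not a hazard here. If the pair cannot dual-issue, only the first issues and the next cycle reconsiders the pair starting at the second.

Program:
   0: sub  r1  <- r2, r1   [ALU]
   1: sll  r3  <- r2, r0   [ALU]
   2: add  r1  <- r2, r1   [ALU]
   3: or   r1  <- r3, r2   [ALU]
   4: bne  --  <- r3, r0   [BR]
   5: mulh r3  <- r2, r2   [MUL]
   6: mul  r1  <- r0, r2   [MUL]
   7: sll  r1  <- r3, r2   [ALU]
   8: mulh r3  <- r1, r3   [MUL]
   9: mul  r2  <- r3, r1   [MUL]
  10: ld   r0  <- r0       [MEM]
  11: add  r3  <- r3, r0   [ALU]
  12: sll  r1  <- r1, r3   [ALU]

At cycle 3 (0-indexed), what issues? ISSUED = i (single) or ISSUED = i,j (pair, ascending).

ISSUED = 5

  cy0 -> i0,i1 (sub.ALU/sll.ALU) 2-wide
  cy1 -> i2 (add.ALU) WAW r1
  cy2 -> i3,i4 (or.ALU/bne.BR) 2-wide
  cy3 -> i5 (mulh.MUL) no-port MUL/MUL
  cy4 -> i6 (mul.MUL) WAW r1
  cy5 -> i7 (sll.ALU) RAW r1
  cy6 -> i8 (mulh.MUL) no-port MUL/MUL
  cy7 -> i9,i10 (mul.MUL/ld.MEM) 2-wide
  cy8 -> i11 (add.ALU) RAW r3
  cy9 -> i12 (sll.ALU) tail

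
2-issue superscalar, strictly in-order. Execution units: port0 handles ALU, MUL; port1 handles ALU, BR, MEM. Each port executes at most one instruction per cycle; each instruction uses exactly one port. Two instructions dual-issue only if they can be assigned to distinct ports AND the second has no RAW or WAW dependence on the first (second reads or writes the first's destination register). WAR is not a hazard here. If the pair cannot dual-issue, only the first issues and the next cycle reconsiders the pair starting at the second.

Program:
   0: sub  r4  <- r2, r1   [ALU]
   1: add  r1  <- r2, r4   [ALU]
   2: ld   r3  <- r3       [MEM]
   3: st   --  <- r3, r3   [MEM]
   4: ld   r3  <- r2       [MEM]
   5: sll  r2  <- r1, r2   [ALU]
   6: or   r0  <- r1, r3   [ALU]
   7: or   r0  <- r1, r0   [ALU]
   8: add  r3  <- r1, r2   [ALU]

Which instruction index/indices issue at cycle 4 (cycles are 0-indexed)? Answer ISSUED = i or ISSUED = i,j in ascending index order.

[0] i0  sub.ALU  -- RAW r4
[1] i1,i2  add.ALU ld.MEM  -- pair
[2] i3  st.MEM  -- no-port MEM/MEM
[3] i4,i5  ld.MEM sll.ALU  -- pair
[4] i6  or.ALU  -- RAW+WAW r0
[5] i7,i8  or.ALU add.ALU  -- pair

ISSUED = 6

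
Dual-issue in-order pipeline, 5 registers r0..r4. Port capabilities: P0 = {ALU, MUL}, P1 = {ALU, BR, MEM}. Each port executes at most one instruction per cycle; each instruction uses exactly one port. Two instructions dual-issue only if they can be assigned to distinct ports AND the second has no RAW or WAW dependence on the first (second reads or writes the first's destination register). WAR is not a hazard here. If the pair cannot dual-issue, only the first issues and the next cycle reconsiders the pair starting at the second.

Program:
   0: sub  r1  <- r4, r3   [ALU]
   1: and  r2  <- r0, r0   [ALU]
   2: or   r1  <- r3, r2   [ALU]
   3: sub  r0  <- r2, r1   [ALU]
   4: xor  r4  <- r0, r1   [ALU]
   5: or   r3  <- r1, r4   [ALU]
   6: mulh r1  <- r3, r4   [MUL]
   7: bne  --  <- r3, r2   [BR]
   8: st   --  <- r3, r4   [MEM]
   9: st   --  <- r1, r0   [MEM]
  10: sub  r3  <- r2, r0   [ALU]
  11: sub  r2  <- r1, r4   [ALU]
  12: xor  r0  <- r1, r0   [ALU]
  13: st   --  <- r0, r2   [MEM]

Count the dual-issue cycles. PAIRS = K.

c0: i0&i1 sub.ALU;and.ALU  dual
c1: i2 or.ALU  RAW r1
c2: i3 sub.ALU  RAW r0
c3: i4 xor.ALU  RAW r4
c4: i5 or.ALU  RAW r3
c5: i6&i7 mulh.MUL;bne.BR  dual
c6: i8 st.MEM  no-port MEM/MEM
c7: i9&i10 st.MEM;sub.ALU  dual
c8: i11&i12 sub.ALU;xor.ALU  dual
c9: i13 st.MEM  tail

PAIRS = 4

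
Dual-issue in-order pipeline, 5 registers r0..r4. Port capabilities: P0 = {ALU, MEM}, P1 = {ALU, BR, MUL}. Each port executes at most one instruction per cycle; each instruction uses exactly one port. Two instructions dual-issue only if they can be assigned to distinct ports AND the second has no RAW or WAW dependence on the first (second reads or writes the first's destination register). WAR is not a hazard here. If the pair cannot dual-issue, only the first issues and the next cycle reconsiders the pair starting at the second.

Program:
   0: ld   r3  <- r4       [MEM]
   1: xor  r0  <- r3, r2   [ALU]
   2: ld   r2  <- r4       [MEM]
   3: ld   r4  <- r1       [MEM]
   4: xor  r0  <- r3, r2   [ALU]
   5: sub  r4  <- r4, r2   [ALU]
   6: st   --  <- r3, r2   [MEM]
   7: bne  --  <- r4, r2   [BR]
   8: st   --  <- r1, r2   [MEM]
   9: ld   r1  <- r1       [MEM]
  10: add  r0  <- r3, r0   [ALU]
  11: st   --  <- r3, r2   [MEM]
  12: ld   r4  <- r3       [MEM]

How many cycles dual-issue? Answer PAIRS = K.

[0] i0  ld.MEM  -- RAW r3
[1] i1+i2  xor.ALU/ld.MEM  -- 2-wide
[2] i3+i4  ld.MEM/xor.ALU  -- 2-wide
[3] i5+i6  sub.ALU/st.MEM  -- 2-wide
[4] i7+i8  bne.BR/st.MEM  -- 2-wide
[5] i9+i10  ld.MEM/add.ALU  -- 2-wide
[6] i11  st.MEM  -- no-port MEM/MEM
[7] i12  ld.MEM  -- tail

PAIRS = 5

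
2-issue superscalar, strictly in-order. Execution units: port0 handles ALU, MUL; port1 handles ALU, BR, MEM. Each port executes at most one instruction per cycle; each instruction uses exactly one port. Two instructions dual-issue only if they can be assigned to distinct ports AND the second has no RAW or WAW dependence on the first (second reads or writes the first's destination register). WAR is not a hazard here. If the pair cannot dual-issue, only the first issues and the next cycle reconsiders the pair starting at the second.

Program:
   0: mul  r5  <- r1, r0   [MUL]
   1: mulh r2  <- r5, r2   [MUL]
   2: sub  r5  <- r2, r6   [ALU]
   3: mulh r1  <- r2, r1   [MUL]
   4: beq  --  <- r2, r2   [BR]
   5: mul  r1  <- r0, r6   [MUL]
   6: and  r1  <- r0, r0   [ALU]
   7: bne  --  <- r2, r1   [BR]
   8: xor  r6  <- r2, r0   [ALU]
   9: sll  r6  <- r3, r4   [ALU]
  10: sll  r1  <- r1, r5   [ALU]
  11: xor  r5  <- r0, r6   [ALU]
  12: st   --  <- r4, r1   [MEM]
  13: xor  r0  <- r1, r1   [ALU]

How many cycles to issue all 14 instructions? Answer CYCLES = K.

CYCLES = 9

c0: i0 mul  no-port MUL/MUL
c1: i1 mulh  RAW r2
c2: i2&i3 sub mulh  2-wide
c3: i4&i5 beq mul  2-wide
c4: i6 and  RAW r1
c5: i7&i8 bne xor  2-wide
c6: i9&i10 sll sll  2-wide
c7: i11&i12 xor st  2-wide
c8: i13 xor  tail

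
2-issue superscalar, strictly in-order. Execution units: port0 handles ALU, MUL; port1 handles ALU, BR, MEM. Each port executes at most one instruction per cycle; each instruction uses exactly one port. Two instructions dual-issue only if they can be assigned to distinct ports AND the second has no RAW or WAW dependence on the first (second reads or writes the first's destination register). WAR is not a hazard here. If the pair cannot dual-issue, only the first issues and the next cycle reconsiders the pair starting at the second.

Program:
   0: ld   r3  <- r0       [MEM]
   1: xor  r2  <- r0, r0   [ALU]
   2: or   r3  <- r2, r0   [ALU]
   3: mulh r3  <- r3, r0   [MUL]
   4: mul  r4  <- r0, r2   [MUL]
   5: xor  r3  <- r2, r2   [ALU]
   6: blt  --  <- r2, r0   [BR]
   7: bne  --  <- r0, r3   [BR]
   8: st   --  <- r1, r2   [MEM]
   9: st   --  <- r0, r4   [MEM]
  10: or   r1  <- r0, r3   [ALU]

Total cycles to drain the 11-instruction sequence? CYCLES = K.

CYCLES = 8

  cy0 -> i0+i1 (ld xor) dual
  cy1 -> i2 (or) RAW+WAW r3
  cy2 -> i3 (mulh) no-port MUL/MUL
  cy3 -> i4+i5 (mul xor) dual
  cy4 -> i6 (blt) no-port BR/BR
  cy5 -> i7 (bne) no-port BR/MEM
  cy6 -> i8 (st) no-port MEM/MEM
  cy7 -> i9+i10 (st or) dual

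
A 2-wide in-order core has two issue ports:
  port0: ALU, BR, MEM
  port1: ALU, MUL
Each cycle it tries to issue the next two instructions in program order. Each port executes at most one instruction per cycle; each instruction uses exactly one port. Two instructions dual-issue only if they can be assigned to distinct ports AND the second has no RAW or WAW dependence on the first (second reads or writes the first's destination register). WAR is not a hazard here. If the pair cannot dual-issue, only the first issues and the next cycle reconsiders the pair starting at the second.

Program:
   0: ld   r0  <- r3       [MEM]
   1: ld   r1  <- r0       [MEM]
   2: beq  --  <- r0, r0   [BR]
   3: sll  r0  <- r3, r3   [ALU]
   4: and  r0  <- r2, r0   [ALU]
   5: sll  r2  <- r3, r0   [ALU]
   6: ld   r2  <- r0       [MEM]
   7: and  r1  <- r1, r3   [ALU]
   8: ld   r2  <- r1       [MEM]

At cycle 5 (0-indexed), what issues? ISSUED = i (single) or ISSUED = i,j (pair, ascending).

ISSUED = 6,7

0. ld @i0  | no-port MEM/MEM
1. ld @i1  | no-port MEM/BR
2. beq+sll @i2,i3  | dual
3. and @i4  | RAW r0
4. sll @i5  | WAW r2
5. ld+and @i6,i7  | dual
6. ld @i8  | tail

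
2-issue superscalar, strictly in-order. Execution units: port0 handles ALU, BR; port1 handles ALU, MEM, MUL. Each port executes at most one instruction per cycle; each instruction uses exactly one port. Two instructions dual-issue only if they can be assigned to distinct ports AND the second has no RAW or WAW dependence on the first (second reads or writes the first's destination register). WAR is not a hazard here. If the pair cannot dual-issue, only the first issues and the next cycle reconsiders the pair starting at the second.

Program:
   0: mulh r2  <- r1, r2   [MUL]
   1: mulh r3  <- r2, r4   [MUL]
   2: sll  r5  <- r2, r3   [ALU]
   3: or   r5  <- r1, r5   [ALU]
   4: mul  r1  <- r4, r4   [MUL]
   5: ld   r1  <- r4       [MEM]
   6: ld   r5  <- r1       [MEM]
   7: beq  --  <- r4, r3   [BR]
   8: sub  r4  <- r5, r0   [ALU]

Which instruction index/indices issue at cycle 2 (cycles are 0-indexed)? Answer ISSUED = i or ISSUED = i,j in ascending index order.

t=0 i0:mulh ; no-port MUL/MUL
t=1 i1:mulh ; RAW r3
t=2 i2:sll ; RAW+WAW r5
t=3 i3/i4:or mul ; pair
t=4 i5:ld ; no-port MEM/MEM
t=5 i6/i7:ld beq ; pair
t=6 i8:sub ; tail

ISSUED = 2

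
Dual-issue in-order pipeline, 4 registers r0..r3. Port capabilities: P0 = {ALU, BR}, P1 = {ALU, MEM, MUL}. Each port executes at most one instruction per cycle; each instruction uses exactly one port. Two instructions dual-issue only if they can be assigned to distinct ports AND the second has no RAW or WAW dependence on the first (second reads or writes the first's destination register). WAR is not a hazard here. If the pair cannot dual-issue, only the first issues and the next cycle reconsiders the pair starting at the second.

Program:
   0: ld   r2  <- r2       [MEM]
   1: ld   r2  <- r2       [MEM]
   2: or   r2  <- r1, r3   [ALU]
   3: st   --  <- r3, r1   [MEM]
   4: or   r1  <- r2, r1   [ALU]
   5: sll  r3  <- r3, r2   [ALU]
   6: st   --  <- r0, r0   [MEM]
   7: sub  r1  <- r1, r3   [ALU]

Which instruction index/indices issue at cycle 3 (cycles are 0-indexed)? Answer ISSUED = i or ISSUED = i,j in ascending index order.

0. ld.MEM @i0  | no-port MEM/MEM
1. ld.MEM @i1  | WAW r2
2. or.ALU;st.MEM @i2+i3  | pair
3. or.ALU;sll.ALU @i4+i5  | pair
4. st.MEM;sub.ALU @i6+i7  | pair

ISSUED = 4,5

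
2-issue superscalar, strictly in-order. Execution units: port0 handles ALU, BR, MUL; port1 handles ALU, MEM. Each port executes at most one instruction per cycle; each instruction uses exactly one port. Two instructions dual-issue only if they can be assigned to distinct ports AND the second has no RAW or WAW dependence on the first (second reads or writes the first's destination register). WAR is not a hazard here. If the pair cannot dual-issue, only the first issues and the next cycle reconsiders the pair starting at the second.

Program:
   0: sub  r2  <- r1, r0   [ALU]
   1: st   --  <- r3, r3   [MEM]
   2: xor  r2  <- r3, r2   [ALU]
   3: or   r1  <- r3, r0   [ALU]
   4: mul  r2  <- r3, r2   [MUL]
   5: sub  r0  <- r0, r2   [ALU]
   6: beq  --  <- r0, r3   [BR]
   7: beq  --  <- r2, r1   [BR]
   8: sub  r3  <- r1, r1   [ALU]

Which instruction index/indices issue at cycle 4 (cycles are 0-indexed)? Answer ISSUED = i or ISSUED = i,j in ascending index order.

ISSUED = 6

  cy0 -> i0&i1 (sub.ALU+st.MEM) 2-wide
  cy1 -> i2&i3 (xor.ALU+or.ALU) 2-wide
  cy2 -> i4 (mul.MUL) RAW r2
  cy3 -> i5 (sub.ALU) RAW r0
  cy4 -> i6 (beq.BR) no-port BR/BR
  cy5 -> i7&i8 (beq.BR+sub.ALU) 2-wide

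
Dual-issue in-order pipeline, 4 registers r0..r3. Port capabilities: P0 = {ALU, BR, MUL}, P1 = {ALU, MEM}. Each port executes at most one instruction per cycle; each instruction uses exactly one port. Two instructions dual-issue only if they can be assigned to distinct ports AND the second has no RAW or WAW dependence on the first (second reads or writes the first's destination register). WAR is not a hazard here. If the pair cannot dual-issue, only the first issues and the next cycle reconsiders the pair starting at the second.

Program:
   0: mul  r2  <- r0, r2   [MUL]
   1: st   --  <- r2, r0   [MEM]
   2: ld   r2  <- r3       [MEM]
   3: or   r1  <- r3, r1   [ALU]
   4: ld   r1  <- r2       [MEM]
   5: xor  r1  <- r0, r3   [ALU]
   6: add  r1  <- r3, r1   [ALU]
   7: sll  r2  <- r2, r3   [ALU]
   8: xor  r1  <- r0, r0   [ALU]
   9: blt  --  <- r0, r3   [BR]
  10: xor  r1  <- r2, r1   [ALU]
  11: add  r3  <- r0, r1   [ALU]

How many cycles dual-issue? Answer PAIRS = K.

PAIRS = 3

  cy0 -> i0 (mul) RAW r2
  cy1 -> i1 (st) no-port MEM/MEM
  cy2 -> i2&i3 (ld+or) 2-wide
  cy3 -> i4 (ld) WAW r1
  cy4 -> i5 (xor) RAW+WAW r1
  cy5 -> i6&i7 (add+sll) 2-wide
  cy6 -> i8&i9 (xor+blt) 2-wide
  cy7 -> i10 (xor) RAW r1
  cy8 -> i11 (add) tail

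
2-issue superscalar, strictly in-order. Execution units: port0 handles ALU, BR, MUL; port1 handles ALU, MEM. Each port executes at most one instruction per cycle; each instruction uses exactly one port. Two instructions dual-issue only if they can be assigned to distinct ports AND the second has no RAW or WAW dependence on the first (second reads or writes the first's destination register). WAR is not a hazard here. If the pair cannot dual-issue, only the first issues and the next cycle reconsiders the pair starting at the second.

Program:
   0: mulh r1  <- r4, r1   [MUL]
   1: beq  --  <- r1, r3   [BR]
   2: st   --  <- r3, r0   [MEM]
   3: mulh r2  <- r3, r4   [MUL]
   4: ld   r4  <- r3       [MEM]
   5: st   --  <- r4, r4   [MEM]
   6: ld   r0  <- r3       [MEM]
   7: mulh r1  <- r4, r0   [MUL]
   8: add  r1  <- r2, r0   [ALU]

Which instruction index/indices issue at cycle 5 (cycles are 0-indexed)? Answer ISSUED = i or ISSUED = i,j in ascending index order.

ISSUED = 7

t=0 i0:mulh.MUL ; no-port MUL/BR
t=1 i1,i2:beq.BR/st.MEM ; dual
t=2 i3,i4:mulh.MUL/ld.MEM ; dual
t=3 i5:st.MEM ; no-port MEM/MEM
t=4 i6:ld.MEM ; RAW r0
t=5 i7:mulh.MUL ; WAW r1
t=6 i8:add.ALU ; tail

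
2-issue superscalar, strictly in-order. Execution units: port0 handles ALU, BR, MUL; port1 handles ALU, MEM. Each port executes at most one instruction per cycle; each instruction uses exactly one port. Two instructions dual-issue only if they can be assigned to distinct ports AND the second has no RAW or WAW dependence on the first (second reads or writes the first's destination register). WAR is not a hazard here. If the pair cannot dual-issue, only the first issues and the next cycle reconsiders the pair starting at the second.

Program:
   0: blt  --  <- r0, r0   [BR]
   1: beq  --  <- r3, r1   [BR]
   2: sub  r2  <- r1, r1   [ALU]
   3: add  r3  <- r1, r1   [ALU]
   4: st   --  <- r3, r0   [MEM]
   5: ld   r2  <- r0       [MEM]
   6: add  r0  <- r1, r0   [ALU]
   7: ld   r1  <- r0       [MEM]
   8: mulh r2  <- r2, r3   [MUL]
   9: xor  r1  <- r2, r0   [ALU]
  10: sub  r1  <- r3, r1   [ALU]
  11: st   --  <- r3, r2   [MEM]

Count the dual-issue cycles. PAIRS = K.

  cy0 -> i0 (blt.BR) no-port BR/BR
  cy1 -> i1,i2 (beq.BR;sub.ALU) 2-wide
  cy2 -> i3 (add.ALU) RAW r3
  cy3 -> i4 (st.MEM) no-port MEM/MEM
  cy4 -> i5,i6 (ld.MEM;add.ALU) 2-wide
  cy5 -> i7,i8 (ld.MEM;mulh.MUL) 2-wide
  cy6 -> i9 (xor.ALU) RAW+WAW r1
  cy7 -> i10,i11 (sub.ALU;st.MEM) 2-wide

PAIRS = 4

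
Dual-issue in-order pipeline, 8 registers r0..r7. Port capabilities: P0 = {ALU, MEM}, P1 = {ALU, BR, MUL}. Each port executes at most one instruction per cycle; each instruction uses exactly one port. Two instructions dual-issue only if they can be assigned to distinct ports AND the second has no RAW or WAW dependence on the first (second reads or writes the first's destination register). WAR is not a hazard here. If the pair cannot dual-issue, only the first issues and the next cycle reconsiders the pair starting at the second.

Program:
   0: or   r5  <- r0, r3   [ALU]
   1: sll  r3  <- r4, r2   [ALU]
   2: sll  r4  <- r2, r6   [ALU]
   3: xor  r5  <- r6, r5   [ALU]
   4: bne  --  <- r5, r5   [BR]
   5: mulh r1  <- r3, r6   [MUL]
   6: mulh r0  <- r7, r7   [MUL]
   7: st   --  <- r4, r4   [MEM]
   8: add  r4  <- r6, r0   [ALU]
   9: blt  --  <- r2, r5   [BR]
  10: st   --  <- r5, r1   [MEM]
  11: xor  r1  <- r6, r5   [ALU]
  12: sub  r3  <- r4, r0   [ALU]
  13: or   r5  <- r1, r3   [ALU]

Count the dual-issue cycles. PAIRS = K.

PAIRS = 5

[0] i0/i1  or+sll  -- 2-wide
[1] i2/i3  sll+xor  -- 2-wide
[2] i4  bne  -- no-port BR/MUL
[3] i5  mulh  -- no-port MUL/MUL
[4] i6/i7  mulh+st  -- 2-wide
[5] i8/i9  add+blt  -- 2-wide
[6] i10/i11  st+xor  -- 2-wide
[7] i12  sub  -- RAW r3
[8] i13  or  -- tail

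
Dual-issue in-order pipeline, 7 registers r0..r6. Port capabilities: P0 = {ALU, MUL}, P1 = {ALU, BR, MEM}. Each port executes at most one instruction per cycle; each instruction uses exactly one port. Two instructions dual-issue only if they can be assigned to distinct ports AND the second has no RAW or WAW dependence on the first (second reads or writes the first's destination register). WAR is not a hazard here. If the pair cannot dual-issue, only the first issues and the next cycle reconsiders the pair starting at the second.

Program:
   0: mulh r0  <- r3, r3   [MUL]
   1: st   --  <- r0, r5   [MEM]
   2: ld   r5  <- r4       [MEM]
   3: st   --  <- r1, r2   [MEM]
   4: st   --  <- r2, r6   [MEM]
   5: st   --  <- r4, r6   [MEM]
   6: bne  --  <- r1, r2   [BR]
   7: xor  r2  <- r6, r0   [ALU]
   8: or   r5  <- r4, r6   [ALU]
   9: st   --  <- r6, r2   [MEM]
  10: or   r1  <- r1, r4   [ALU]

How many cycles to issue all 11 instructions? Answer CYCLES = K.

CYCLES = 9

c0: i0 mulh  RAW r0
c1: i1 st  no-port MEM/MEM
c2: i2 ld  no-port MEM/MEM
c3: i3 st  no-port MEM/MEM
c4: i4 st  no-port MEM/MEM
c5: i5 st  no-port MEM/BR
c6: i6,i7 bne+xor  dual
c7: i8,i9 or+st  dual
c8: i10 or  tail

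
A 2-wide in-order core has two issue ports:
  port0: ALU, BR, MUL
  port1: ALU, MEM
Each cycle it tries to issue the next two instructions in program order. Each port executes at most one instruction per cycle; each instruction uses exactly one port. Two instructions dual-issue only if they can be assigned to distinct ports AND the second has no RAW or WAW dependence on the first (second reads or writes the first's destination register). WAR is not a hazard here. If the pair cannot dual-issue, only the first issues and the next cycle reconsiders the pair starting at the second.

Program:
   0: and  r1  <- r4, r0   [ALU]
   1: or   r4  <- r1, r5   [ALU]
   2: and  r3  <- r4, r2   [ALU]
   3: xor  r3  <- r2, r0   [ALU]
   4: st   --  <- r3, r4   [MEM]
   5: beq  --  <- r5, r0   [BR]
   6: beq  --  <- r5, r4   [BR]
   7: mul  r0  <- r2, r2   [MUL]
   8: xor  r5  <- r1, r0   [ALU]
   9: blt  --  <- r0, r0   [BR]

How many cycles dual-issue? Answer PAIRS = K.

t=0 i0:and.ALU ; RAW r1
t=1 i1:or.ALU ; RAW r4
t=2 i2:and.ALU ; WAW r3
t=3 i3:xor.ALU ; RAW r3
t=4 i4&i5:st.MEM+beq.BR ; pair
t=5 i6:beq.BR ; no-port BR/MUL
t=6 i7:mul.MUL ; RAW r0
t=7 i8&i9:xor.ALU+blt.BR ; pair

PAIRS = 2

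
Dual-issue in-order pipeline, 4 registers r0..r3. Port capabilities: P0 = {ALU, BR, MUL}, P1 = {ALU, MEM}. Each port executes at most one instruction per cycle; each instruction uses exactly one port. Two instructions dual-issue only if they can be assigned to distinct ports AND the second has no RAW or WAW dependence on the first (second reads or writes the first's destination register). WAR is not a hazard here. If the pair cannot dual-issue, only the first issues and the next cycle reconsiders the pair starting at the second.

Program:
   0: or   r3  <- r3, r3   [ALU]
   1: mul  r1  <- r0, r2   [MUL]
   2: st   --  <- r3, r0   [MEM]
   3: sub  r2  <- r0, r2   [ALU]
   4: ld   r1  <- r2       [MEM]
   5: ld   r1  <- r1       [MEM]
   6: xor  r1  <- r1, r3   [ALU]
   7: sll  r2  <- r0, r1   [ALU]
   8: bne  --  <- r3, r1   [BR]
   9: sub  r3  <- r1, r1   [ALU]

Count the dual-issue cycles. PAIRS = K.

PAIRS = 3

  cy0 -> i0/i1 (or;mul) 2-wide
  cy1 -> i2/i3 (st;sub) 2-wide
  cy2 -> i4 (ld) no-port MEM/MEM
  cy3 -> i5 (ld) RAW+WAW r1
  cy4 -> i6 (xor) RAW r1
  cy5 -> i7/i8 (sll;bne) 2-wide
  cy6 -> i9 (sub) tail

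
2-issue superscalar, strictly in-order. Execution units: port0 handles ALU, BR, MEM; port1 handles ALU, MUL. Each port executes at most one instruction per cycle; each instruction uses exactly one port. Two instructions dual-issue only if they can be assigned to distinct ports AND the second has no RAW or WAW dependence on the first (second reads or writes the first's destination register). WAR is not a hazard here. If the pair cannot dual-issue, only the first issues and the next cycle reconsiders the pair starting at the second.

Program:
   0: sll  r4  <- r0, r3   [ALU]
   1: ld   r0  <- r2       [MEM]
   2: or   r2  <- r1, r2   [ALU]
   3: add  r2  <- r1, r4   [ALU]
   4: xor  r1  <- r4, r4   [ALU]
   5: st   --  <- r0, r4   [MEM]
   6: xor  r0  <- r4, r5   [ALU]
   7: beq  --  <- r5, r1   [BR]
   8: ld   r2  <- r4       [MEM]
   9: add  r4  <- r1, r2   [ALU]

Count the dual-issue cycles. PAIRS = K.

PAIRS = 3

  cy0 -> i0+i1 (sll.ALU;ld.MEM) dual
  cy1 -> i2 (or.ALU) WAW r2
  cy2 -> i3+i4 (add.ALU;xor.ALU) dual
  cy3 -> i5+i6 (st.MEM;xor.ALU) dual
  cy4 -> i7 (beq.BR) no-port BR/MEM
  cy5 -> i8 (ld.MEM) RAW r2
  cy6 -> i9 (add.ALU) tail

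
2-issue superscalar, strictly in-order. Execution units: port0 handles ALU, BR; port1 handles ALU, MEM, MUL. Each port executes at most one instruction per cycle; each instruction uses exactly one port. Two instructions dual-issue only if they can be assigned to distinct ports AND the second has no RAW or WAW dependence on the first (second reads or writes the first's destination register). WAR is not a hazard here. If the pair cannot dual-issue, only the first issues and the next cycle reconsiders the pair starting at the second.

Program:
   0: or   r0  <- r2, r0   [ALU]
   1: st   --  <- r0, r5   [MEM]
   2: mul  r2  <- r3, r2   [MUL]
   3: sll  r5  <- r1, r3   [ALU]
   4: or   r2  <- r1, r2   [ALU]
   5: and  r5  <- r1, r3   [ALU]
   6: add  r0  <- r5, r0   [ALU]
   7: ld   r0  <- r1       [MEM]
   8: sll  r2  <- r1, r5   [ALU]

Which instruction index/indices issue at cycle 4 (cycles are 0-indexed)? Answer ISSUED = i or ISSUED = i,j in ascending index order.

ISSUED = 6

t=0 i0:or ; RAW r0
t=1 i1:st ; no-port MEM/MUL
t=2 i2/i3:mul/sll ; 2-wide
t=3 i4/i5:or/and ; 2-wide
t=4 i6:add ; WAW r0
t=5 i7/i8:ld/sll ; 2-wide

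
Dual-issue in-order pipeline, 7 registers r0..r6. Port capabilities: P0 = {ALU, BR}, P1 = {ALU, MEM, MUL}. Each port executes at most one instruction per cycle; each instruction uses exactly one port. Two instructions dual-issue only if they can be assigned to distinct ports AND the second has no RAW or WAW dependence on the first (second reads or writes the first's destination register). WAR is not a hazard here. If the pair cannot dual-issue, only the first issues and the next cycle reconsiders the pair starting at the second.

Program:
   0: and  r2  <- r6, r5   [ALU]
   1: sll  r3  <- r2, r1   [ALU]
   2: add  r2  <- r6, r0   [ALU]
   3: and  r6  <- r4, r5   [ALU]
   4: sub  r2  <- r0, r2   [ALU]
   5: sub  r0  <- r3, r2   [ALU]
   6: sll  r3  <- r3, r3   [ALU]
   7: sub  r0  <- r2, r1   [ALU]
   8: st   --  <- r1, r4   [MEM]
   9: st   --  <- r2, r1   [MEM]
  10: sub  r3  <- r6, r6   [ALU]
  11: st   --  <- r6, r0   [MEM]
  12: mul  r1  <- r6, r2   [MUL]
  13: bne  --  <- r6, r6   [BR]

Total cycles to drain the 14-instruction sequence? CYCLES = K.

#0 head=0: and.ALU i0 RAW r2
#1 head=1: sll.ALU add.ALU i1/i2 dual
#2 head=3: and.ALU sub.ALU i3/i4 dual
#3 head=5: sub.ALU sll.ALU i5/i6 dual
#4 head=7: sub.ALU st.MEM i7/i8 dual
#5 head=9: st.MEM sub.ALU i9/i10 dual
#6 head=11: st.MEM i11 no-port MEM/MUL
#7 head=12: mul.MUL bne.BR i12/i13 dual

CYCLES = 8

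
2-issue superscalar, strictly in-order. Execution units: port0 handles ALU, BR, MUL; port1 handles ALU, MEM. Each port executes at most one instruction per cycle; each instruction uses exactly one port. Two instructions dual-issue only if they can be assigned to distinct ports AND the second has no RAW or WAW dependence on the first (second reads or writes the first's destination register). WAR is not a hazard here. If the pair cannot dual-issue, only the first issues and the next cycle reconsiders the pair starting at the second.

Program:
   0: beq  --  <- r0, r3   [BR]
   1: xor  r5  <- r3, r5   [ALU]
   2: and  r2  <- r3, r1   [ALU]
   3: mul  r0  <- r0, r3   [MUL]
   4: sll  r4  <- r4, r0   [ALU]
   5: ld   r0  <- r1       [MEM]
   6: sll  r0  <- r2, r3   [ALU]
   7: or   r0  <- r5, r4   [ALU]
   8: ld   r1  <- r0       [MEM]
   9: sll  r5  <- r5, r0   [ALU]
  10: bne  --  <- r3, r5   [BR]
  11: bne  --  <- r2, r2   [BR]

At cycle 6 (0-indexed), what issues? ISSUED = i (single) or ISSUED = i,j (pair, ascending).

[0] i0/i1  beq.BR;xor.ALU  -- 2-wide
[1] i2/i3  and.ALU;mul.MUL  -- 2-wide
[2] i4/i5  sll.ALU;ld.MEM  -- 2-wide
[3] i6  sll.ALU  -- WAW r0
[4] i7  or.ALU  -- RAW r0
[5] i8/i9  ld.MEM;sll.ALU  -- 2-wide
[6] i10  bne.BR  -- no-port BR/BR
[7] i11  bne.BR  -- tail

ISSUED = 10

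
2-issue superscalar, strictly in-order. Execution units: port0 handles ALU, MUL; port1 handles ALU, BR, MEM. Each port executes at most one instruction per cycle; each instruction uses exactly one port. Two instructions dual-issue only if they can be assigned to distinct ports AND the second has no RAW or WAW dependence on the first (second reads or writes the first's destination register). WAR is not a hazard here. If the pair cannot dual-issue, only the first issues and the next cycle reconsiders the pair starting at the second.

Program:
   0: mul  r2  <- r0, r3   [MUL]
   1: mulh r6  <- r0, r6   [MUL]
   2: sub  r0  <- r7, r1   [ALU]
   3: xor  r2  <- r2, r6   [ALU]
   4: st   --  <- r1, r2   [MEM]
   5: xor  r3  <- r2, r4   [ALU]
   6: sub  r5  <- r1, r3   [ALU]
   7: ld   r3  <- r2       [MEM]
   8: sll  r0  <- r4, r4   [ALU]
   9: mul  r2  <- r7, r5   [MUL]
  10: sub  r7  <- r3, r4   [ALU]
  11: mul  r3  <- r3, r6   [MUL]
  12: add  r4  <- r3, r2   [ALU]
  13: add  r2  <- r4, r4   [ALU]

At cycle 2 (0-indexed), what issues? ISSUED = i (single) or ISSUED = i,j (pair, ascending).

ISSUED = 3

#0 head=0: mul.MUL i0 no-port MUL/MUL
#1 head=1: mulh.MUL;sub.ALU i1,i2 2-wide
#2 head=3: xor.ALU i3 RAW r2
#3 head=4: st.MEM;xor.ALU i4,i5 2-wide
#4 head=6: sub.ALU;ld.MEM i6,i7 2-wide
#5 head=8: sll.ALU;mul.MUL i8,i9 2-wide
#6 head=10: sub.ALU;mul.MUL i10,i11 2-wide
#7 head=12: add.ALU i12 RAW r4
#8 head=13: add.ALU i13 tail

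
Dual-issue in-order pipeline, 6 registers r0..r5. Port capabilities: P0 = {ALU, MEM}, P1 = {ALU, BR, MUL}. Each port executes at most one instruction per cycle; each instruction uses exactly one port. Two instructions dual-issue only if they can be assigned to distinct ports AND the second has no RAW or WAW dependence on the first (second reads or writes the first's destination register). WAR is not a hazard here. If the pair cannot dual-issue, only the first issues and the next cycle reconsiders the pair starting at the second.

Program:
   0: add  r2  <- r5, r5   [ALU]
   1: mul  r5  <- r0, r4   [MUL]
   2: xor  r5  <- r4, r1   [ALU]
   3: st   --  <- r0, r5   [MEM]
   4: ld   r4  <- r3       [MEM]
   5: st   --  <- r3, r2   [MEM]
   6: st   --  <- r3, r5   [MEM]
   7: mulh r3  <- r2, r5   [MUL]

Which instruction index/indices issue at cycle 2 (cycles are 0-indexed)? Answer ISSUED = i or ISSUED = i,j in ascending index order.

ISSUED = 3

  cy0 -> i0&i1 (add;mul) 2-wide
  cy1 -> i2 (xor) RAW r5
  cy2 -> i3 (st) no-port MEM/MEM
  cy3 -> i4 (ld) no-port MEM/MEM
  cy4 -> i5 (st) no-port MEM/MEM
  cy5 -> i6&i7 (st;mulh) 2-wide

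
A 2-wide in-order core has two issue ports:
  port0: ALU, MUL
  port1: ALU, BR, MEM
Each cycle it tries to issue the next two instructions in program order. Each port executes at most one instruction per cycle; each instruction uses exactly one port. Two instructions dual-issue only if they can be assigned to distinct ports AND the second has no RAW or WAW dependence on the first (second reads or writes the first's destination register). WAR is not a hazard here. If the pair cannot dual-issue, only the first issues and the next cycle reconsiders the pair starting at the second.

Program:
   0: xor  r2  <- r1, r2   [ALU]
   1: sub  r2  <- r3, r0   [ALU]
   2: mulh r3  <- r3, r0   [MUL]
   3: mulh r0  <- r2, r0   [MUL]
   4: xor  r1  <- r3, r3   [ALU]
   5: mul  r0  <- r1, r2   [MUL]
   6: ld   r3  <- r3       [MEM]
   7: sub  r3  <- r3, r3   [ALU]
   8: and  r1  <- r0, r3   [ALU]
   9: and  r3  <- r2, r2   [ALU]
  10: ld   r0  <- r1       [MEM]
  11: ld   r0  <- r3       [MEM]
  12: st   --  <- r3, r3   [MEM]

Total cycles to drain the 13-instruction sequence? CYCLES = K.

  cy0 -> i0 (xor) WAW r2
  cy1 -> i1,i2 (sub+mulh) pair
  cy2 -> i3,i4 (mulh+xor) pair
  cy3 -> i5,i6 (mul+ld) pair
  cy4 -> i7 (sub) RAW r3
  cy5 -> i8,i9 (and+and) pair
  cy6 -> i10 (ld) no-port MEM/MEM
  cy7 -> i11 (ld) no-port MEM/MEM
  cy8 -> i12 (st) tail

CYCLES = 9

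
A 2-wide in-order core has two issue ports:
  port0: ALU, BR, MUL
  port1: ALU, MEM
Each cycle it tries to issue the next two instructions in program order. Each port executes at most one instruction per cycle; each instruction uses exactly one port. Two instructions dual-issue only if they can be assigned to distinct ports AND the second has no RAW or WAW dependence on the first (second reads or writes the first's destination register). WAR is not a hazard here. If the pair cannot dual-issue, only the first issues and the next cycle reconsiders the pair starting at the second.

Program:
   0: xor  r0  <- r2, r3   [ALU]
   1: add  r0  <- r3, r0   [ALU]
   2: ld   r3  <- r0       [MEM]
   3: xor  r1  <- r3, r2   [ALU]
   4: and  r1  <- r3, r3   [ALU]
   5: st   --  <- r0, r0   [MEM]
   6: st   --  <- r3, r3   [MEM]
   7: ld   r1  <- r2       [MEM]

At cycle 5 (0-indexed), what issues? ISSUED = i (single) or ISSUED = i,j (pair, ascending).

ISSUED = 6

[0] i0  xor.ALU  -- RAW+WAW r0
[1] i1  add.ALU  -- RAW r0
[2] i2  ld.MEM  -- RAW r3
[3] i3  xor.ALU  -- WAW r1
[4] i4&i5  and.ALU st.MEM  -- 2-wide
[5] i6  st.MEM  -- no-port MEM/MEM
[6] i7  ld.MEM  -- tail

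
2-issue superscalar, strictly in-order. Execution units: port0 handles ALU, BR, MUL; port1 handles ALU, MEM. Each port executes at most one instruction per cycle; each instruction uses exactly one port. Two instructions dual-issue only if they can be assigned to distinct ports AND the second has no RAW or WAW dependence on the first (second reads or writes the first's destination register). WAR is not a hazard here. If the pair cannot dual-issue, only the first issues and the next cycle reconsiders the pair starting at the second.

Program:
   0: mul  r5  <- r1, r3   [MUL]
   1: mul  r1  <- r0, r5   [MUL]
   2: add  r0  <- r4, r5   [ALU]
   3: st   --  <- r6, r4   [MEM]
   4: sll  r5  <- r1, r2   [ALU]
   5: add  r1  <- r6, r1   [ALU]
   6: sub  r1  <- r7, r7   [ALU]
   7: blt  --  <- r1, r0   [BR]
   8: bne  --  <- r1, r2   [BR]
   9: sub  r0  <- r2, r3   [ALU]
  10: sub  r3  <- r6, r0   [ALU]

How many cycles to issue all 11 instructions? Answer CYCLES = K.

t=0 i0:mul ; no-port MUL/MUL
t=1 i1+i2:mul add ; dual
t=2 i3+i4:st sll ; dual
t=3 i5:add ; WAW r1
t=4 i6:sub ; RAW r1
t=5 i7:blt ; no-port BR/BR
t=6 i8+i9:bne sub ; dual
t=7 i10:sub ; tail

CYCLES = 8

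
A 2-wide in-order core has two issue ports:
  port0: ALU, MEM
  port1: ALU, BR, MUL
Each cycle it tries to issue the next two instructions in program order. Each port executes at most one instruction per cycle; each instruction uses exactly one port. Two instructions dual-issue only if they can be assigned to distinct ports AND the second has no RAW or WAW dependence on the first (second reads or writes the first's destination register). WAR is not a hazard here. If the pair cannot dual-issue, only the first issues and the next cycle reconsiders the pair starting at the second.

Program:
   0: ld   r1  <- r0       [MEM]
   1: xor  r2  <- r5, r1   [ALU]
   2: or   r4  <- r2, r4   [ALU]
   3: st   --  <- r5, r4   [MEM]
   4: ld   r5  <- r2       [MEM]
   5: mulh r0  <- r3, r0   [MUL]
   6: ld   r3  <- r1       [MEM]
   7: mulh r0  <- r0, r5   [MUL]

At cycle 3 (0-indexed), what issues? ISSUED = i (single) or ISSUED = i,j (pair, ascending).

ISSUED = 3

0. ld @i0  | RAW r1
1. xor @i1  | RAW r2
2. or @i2  | RAW r4
3. st @i3  | no-port MEM/MEM
4. ld mulh @i4+i5  | pair
5. ld mulh @i6+i7  | pair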